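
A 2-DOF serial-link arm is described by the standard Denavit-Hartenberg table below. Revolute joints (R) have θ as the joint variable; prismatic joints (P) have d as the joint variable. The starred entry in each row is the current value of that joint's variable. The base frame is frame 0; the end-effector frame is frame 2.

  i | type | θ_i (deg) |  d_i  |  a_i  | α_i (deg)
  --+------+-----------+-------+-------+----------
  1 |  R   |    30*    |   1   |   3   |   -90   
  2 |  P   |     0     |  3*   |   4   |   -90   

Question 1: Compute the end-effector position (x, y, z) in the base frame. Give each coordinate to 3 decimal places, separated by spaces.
4.562 6.098 1.000

after link 1: o_1 = (2.5981, 1.5000, 1.0000)
after link 2: o_2 = (4.5622, 6.0981, 1.0000)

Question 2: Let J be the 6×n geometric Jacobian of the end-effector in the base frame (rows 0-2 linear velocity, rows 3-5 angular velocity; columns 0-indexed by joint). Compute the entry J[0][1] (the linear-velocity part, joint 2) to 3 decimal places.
-0.500

prismatic axis z_1 = (-0.5000,0.8660,0.0000)
J_v[:, 1] = z_1; J_ω[:, 1] = (0,0,0)
entry J[0][1] = -0.5000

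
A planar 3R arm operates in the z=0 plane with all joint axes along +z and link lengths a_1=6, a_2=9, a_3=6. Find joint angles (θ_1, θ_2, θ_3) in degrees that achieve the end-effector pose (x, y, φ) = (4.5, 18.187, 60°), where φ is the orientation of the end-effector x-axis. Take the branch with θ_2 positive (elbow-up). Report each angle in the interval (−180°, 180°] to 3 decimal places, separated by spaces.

wrist centre = target − a_3·(cos φ, sin φ) = (1.5000, 12.9908)
cos θ_2 = (171.0121−6²−9²)/(2·6·9) = 0.5001; θ_2 = 59.9926° (elbow-up)
β = atan2(12.9908,1.5000) = 83.4135°; ψ = atan2(7.7936,10.5010) = 36.5821°
θ_1 = β − ψ = 46.8314°
θ_3 = φ − θ_1 − θ_2 = -46.8239° (wrapped to (-180°,180°])

46.831 59.993 -46.824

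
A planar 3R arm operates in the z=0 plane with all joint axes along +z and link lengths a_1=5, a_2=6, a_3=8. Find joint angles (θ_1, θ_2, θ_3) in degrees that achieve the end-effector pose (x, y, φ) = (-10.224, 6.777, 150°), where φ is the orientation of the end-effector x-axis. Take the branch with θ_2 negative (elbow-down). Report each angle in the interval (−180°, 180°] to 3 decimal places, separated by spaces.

wrist centre = target − a_3·(cos φ, sin φ) = (-3.2958, 2.7770)
cos θ_2 = (18.5740−5²−6²)/(2·5·6) = -0.7071; θ_2 = -134.9994° (elbow-down)
β = atan2(2.7770,-3.2958) = 139.8829°; ψ = atan2(-4.2427,0.7574) = -79.8782°
θ_1 = β − ψ = 219.7611°
θ_3 = φ − θ_1 − θ_2 = 65.2383° (wrapped to (-180°,180°])

-140.239 -134.999 65.238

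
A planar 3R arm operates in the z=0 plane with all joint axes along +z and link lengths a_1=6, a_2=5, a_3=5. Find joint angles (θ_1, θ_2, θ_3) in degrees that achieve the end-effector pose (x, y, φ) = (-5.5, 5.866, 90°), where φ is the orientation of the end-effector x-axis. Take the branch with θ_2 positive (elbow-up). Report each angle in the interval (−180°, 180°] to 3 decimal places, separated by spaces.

wrist centre = target − a_3·(cos φ, sin φ) = (-5.5000, 0.8660)
cos θ_2 = (31.0000−6²−5²)/(2·6·5) = -0.5000; θ_2 = 120.0000° (elbow-up)
β = atan2(0.8660,-5.5000) = 171.0520°; ψ = atan2(4.3301,3.5000) = 51.0517°
θ_1 = β − ψ = 120.0002°
θ_3 = φ − θ_1 − θ_2 = -150.0003° (wrapped to (-180°,180°])

120.000 120.000 -150.000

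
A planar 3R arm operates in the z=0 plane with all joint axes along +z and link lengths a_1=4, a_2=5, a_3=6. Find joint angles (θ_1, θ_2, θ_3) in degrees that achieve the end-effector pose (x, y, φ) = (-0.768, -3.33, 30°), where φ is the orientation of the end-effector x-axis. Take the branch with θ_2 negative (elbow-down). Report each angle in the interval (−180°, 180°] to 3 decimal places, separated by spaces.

-116.589 -30.003 176.591

wrist centre = target − a_3·(cos φ, sin φ) = (-5.9642, -6.3300)
cos θ_2 = (75.6400−4²−5²)/(2·4·5) = 0.8660; θ_2 = -30.0029° (elbow-down)
β = atan2(-6.3300,-5.9642) = -133.2955°; ψ = atan2(-2.5002,8.3300) = -16.7069°
θ_1 = β − ψ = -116.5886°
θ_3 = φ − θ_1 − θ_2 = 176.5915° (wrapped to (-180°,180°])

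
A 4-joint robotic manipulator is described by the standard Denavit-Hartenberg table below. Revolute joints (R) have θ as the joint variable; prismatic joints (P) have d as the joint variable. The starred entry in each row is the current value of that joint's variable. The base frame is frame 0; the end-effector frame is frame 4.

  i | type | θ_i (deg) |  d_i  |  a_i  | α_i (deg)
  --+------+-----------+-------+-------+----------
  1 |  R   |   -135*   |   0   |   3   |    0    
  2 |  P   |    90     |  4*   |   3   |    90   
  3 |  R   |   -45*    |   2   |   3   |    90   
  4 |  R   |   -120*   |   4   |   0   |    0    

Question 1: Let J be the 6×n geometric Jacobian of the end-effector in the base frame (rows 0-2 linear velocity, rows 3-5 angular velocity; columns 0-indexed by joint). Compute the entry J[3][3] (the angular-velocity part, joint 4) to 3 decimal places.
-0.500

axis z_3 = (-0.5000,0.5000,-0.7071); lever o_n−o_3 = (-2.0000,2.0000,-2.8284)
cross product → J_v[:, 3] = (-0.0000,0.0000,0.0000)
J_ω[:, 3] = z_3
entry J[3][3] = -0.5000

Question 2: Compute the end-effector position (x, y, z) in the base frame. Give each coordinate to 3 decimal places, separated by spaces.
after link 1: o_1 = (-2.1213, -2.1213, 0.0000)
after link 2: o_2 = (0.0000, -4.2426, 4.0000)
after link 3: o_3 = (0.0858, -7.1569, 1.8787)
after link 4: o_4 = (-1.9142, -5.1569, -0.9497)

-1.914 -5.157 -0.950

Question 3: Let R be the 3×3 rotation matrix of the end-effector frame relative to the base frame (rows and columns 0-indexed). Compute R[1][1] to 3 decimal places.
End-effector y-axis (col 1 of R) = (0.7866,-0.0795,-0.6124)
R[1][1] = -0.0795

-0.079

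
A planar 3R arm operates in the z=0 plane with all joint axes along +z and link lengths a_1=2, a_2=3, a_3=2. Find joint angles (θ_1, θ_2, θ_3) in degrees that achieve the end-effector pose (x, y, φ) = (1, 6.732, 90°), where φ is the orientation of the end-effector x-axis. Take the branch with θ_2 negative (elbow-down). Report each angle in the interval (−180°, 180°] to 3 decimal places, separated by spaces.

96.138 -30.005 23.867

wrist centre = target − a_3·(cos φ, sin φ) = (1.0000, 4.7320)
cos θ_2 = (23.3918−2²−3²)/(2·2·3) = 0.8660; θ_2 = -30.0046° (elbow-down)
β = atan2(4.7320,1.0000) = 78.0674°; ψ = atan2(-1.5002,4.5980) = -18.0703°
θ_1 = β − ψ = 96.1377°
θ_3 = φ − θ_1 − θ_2 = 23.8669° (wrapped to (-180°,180°])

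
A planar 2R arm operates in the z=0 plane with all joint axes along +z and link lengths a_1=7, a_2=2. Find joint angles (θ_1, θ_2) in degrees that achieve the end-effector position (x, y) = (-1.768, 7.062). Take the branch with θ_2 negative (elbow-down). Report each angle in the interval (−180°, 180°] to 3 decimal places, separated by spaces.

cos θ_2 = (52.9977−7²−2²)/(2·7·2) = -0.0001; θ_2 = -90.0048° (elbow-down)
β = atan2(7.0620,-1.7680) = 104.0553°; ψ = atan2(-2.0000,6.9998) = -15.9458°
θ_1 = β − ψ = 120.0011°

120.001 -90.005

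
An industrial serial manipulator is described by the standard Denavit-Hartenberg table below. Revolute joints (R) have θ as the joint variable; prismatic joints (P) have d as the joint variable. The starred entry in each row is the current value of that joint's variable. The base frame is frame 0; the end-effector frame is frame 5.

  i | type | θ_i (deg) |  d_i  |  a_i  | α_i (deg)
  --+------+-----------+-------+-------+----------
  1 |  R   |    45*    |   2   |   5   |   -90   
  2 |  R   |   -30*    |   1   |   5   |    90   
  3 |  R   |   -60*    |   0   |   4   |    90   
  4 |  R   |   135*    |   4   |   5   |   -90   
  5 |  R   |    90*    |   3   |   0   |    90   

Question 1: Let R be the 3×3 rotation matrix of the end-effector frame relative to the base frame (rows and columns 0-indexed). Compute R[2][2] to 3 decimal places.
0.436

End-effector z-axis (col 2 of R) = (-0.8995,-0.0335,0.4356)
R[2][2] = 0.4356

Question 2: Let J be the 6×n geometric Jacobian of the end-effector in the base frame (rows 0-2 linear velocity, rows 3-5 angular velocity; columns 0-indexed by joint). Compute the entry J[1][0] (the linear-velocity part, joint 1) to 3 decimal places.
3.161

axis z_0 = ẑ; lever o_n−o_0 = (3.1613,3.7763,3.5785)
cross product → J_v[:, 0] = (-3.7763,3.1613,0.0000)
J_ω[:, 0] = z_0
entry J[1][0] = 3.1613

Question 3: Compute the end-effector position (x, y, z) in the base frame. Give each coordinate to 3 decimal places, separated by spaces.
3.161 3.776 3.578

after link 1: o_1 = (3.5355, 3.5355, 2.0000)
after link 2: o_2 = (5.8903, 7.3045, 4.5000)
after link 3: o_3 = (9.5645, 6.0798, 5.5000)
after link 4: o_4 = (4.3598, 2.3768, 5.9459)
after link 5: o_5 = (3.1613, 3.7763, 3.5785)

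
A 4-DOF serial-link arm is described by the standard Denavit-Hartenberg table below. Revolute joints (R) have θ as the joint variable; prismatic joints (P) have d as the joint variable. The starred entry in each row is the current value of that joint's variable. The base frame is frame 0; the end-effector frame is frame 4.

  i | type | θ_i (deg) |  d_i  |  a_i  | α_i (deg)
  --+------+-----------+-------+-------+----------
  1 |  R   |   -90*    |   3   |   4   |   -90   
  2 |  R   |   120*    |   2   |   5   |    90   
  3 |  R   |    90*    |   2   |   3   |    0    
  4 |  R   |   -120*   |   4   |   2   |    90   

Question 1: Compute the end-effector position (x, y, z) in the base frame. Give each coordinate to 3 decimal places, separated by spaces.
after link 1: o_1 = (0.0000, -4.0000, 3.0000)
after link 2: o_2 = (2.0000, -1.5000, -1.3301)
after link 3: o_3 = (5.0000, -3.2321, -2.3301)
after link 4: o_4 = (4.0000, -5.8301, -5.8301)

4.000 -5.830 -5.830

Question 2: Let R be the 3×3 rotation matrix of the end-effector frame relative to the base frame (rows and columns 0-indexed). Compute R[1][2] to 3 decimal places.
-0.250

End-effector z-axis (col 2 of R) = (-0.8660,-0.2500,0.4330)
R[1][2] = -0.2500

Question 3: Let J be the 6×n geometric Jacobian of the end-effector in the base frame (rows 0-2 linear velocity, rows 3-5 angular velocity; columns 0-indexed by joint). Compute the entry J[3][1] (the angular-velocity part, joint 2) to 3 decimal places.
axis z_1 = (1.0000,0.0000,0.0000); lever o_n−o_1 = (4.0000,-1.8301,-8.8301)
cross product → J_v[:, 1] = (-0.0000,8.8301,-1.8301)
J_ω[:, 1] = z_1
entry J[3][1] = 1.0000

1.000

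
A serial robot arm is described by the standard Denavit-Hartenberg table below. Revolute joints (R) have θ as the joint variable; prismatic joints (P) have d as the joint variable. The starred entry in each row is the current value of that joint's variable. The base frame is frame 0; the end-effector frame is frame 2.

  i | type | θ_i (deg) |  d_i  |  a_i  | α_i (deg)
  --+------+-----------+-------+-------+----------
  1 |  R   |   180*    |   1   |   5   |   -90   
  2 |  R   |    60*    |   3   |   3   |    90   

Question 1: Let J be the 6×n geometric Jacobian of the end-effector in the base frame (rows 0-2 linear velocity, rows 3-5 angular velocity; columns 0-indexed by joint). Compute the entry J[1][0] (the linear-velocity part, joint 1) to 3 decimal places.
-6.500

axis z_0 = ẑ; lever o_n−o_0 = (-6.5000,-3.0000,-1.5981)
cross product → J_v[:, 0] = (3.0000,-6.5000,0.0000)
J_ω[:, 0] = z_0
entry J[1][0] = -6.5000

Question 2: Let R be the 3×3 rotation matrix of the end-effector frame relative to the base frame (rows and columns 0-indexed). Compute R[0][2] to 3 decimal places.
-0.866

End-effector z-axis (col 2 of R) = (-0.8660,0.0000,0.5000)
R[0][2] = -0.8660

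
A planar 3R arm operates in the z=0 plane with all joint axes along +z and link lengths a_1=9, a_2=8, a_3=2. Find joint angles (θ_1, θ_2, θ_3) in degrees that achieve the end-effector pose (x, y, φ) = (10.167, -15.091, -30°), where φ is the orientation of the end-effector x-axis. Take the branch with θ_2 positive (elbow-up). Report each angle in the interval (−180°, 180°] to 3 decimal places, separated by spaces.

wrist centre = target − a_3·(cos φ, sin φ) = (8.4349, -14.0910)
cos θ_2 = (269.7046−9²−8²)/(2·9·8) = 0.8660; θ_2 = 30.0024° (elbow-up)
β = atan2(-14.0910,8.4349) = -59.0950°; ψ = atan2(4.0003,15.9280) = 14.0981°
θ_1 = β − ψ = -73.1931°
θ_3 = φ − θ_1 − θ_2 = 13.1908° (wrapped to (-180°,180°])

-73.193 30.002 13.191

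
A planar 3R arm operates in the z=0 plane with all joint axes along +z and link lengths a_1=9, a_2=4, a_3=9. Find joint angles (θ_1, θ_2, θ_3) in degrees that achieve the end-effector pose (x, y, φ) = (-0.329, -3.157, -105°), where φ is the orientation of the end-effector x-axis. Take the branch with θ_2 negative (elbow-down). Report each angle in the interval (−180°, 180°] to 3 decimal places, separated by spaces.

90.002 -149.990 -45.012

wrist centre = target − a_3·(cos φ, sin φ) = (2.0004, 5.5363)
cos θ_2 = (34.6525−9²−4²)/(2·9·4) = -0.8659; θ_2 = -149.9900° (elbow-down)
β = atan2(5.5363,2.0004) = 70.1343°; ψ = atan2(-2.0006,5.5362) = -19.8681°
θ_1 = β − ψ = 90.0024°
θ_3 = φ − θ_1 − θ_2 = -45.0124° (wrapped to (-180°,180°])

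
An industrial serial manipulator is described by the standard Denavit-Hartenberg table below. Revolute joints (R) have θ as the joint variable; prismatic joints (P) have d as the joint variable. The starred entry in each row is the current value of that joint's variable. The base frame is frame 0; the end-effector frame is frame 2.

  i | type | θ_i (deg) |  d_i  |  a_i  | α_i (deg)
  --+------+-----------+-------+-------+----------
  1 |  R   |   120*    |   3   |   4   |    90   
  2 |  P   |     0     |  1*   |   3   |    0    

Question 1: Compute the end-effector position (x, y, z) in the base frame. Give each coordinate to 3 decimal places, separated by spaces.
after link 1: o_1 = (-2.0000, 3.4641, 3.0000)
after link 2: o_2 = (-2.6340, 6.5622, 3.0000)

-2.634 6.562 3.000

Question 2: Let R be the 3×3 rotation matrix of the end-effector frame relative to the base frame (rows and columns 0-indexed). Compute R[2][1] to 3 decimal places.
End-effector y-axis (col 1 of R) = (-0.0000,-0.0000,1.0000)
R[2][1] = 1.0000

1.000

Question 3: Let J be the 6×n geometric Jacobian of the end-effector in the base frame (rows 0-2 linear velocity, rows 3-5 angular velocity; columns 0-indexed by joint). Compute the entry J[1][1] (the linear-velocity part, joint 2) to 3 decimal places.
0.500

prismatic axis z_1 = (0.8660,0.5000,0.0000)
J_v[:, 1] = z_1; J_ω[:, 1] = (0,0,0)
entry J[1][1] = 0.5000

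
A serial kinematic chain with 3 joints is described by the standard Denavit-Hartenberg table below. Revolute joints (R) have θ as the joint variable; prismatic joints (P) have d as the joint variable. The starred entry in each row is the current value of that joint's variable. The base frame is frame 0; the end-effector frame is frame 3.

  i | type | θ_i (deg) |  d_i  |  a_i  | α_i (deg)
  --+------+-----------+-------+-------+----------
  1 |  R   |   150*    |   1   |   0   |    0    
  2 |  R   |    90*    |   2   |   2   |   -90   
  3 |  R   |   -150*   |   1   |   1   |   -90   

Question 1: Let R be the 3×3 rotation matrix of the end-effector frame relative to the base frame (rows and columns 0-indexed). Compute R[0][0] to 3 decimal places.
0.433

End-effector x-axis (col 0 of R) = (0.4330,0.7500,0.5000)
R[0][0] = 0.4330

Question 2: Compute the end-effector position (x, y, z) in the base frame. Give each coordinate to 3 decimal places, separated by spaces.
after link 1: o_1 = (0.0000, 0.0000, 1.0000)
after link 2: o_2 = (-1.0000, -1.7321, 3.0000)
after link 3: o_3 = (0.2990, -1.4821, 3.5000)

0.299 -1.482 3.500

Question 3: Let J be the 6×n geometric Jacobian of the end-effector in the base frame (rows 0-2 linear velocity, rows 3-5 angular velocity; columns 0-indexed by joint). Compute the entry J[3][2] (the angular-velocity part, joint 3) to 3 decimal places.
axis z_2 = (0.8660,-0.5000,0.0000); lever o_n−o_2 = (1.2990,0.2500,0.5000)
cross product → J_v[:, 2] = (-0.2500,-0.4330,0.8660)
J_ω[:, 2] = z_2
entry J[3][2] = 0.8660

0.866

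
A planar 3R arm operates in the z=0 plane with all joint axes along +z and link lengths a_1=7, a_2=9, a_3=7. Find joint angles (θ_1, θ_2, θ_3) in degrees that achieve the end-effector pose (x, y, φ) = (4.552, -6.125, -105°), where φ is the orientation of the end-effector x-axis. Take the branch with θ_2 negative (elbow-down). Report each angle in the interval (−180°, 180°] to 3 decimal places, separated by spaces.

90.005 -135.002 -60.004

wrist centre = target − a_3·(cos φ, sin φ) = (6.3637, 0.6365)
cos θ_2 = (40.9022−7²−9²)/(2·7·9) = -0.7071; θ_2 = -135.0015° (elbow-down)
β = atan2(0.6365,6.3637) = 5.7116°; ψ = atan2(-6.3638,0.6359) = -84.2939°
θ_1 = β − ψ = 90.0055°
θ_3 = φ − θ_1 − θ_2 = -60.0040° (wrapped to (-180°,180°])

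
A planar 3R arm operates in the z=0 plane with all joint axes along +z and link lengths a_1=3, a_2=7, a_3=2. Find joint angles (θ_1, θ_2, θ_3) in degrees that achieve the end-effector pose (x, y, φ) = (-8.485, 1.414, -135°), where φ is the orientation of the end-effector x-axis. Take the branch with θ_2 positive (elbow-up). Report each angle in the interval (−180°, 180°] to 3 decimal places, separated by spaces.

91.392 90.007 43.601

wrist centre = target − a_3·(cos φ, sin φ) = (-7.0708, 2.8282)
cos θ_2 = (57.9948−3²−7²)/(2·3·7) = -0.0001; θ_2 = 90.0071° (elbow-up)
β = atan2(2.8282,-7.0708) = 158.1993°; ψ = atan2(7.0000,2.9991) = 66.8074°
θ_1 = β − ψ = 91.3919°
θ_3 = φ − θ_1 − θ_2 = 43.6010° (wrapped to (-180°,180°])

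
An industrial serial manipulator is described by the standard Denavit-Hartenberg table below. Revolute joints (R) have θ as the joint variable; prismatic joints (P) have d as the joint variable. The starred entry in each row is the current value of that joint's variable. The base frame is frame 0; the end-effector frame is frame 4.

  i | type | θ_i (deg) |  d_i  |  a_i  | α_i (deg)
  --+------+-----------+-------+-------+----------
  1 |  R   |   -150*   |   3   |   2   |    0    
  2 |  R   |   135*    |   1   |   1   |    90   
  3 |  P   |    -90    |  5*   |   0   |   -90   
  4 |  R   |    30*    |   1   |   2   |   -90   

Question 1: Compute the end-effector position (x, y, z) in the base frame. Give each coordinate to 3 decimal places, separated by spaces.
-0.835 -5.381 2.268

after link 1: o_1 = (-1.7321, -1.0000, 3.0000)
after link 2: o_2 = (-0.7661, -1.2588, 4.0000)
after link 3: o_3 = (-2.0602, -6.0884, 4.0000)
after link 4: o_4 = (-0.8355, -5.3813, 2.2679)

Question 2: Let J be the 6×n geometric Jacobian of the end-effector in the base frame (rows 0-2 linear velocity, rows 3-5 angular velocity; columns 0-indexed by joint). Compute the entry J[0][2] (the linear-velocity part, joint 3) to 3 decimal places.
prismatic axis z_2 = (-0.2588,-0.9659,0.0000)
J_v[:, 2] = z_2; J_ω[:, 2] = (0,0,0)
entry J[0][2] = -0.2588

-0.259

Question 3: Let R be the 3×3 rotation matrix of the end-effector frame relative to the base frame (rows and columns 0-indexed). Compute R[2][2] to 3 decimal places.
0.500

End-effector z-axis (col 2 of R) = (0.2241,0.8365,0.5000)
R[2][2] = 0.5000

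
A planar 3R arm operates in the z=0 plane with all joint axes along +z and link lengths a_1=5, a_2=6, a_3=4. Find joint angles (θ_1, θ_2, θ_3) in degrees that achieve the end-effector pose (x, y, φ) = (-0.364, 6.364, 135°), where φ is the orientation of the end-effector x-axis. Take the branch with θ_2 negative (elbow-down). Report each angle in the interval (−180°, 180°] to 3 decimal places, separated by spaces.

135.001 -135.000 134.999

wrist centre = target − a_3·(cos φ, sin φ) = (2.4644, 3.5356)
cos θ_2 = (18.5737−5²−6²)/(2·5·6) = -0.7071; θ_2 = -134.9999° (elbow-down)
β = atan2(3.5356,2.4644) = 55.1221°; ψ = atan2(-4.2426,0.7574) = -79.8786°
θ_1 = β − ψ = 135.0006°
θ_3 = φ − θ_1 − θ_2 = 134.9993° (wrapped to (-180°,180°])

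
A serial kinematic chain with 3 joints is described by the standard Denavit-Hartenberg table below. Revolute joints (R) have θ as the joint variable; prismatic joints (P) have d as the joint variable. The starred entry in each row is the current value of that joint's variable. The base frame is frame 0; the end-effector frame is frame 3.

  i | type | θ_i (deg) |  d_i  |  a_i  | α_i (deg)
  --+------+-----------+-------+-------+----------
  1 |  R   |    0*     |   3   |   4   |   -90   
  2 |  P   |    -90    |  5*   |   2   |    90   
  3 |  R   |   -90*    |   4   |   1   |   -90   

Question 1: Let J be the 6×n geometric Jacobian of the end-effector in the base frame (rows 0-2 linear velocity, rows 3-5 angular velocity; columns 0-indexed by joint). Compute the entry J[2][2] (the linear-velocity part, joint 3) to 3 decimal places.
axis z_2 = (-1.0000,0.0000,0.0000); lever o_n−o_2 = (-4.0000,-1.0000,0.0000)
cross product → J_v[:, 2] = (0.0000,-0.0000,1.0000)
J_ω[:, 2] = z_2
entry J[2][2] = 1.0000

1.000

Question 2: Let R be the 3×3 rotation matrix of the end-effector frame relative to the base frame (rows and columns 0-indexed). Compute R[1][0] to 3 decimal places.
-1.000

End-effector x-axis (col 0 of R) = (-0.0000,-1.0000,0.0000)
R[1][0] = -1.0000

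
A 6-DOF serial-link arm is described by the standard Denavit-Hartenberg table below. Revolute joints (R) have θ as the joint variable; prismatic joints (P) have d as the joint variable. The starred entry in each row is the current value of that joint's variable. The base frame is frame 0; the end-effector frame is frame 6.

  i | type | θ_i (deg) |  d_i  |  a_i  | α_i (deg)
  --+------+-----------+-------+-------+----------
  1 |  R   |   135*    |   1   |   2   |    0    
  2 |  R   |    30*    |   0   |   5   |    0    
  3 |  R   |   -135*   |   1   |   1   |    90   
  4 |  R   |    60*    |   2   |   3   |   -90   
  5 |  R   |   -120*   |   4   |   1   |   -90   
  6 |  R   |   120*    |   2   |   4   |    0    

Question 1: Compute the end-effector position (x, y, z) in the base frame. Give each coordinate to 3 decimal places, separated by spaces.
after link 1: o_1 = (-1.4142, 1.4142, 1.0000)
after link 2: o_2 = (-6.2438, 2.7083, 1.0000)
after link 3: o_3 = (-5.3778, 3.2083, 2.0000)
after link 4: o_4 = (-3.0788, 2.2263, 4.5981)
after link 5: o_5 = (-5.8623, -0.3808, 6.1651)
after link 6: o_6 = (-2.4472, 2.4362, 6.7990)

-2.447 2.436 6.799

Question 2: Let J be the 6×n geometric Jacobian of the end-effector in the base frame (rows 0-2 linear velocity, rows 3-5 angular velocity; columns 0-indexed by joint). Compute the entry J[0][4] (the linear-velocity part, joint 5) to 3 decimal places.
axis z_4 = (-0.7500,-0.4330,0.5000); lever o_n−o_4 = (0.6316,0.2099,2.2010)
cross product → J_v[:, 4] = (-1.0580,1.9665,0.1160)
J_ω[:, 4] = z_4
entry J[0][4] = -1.0580

-1.058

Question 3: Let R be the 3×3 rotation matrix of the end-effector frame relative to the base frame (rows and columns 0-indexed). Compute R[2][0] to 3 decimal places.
End-effector x-axis (col 0 of R) = (0.5413,0.8125,-0.2165)
R[2][0] = -0.2165

-0.217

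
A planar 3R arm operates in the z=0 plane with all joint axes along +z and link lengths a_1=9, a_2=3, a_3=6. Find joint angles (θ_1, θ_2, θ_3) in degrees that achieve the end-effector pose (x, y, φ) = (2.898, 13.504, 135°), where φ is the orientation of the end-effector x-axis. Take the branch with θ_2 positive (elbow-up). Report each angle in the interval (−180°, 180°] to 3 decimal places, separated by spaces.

wrist centre = target − a_3·(cos φ, sin φ) = (7.1406, 9.2614)
cos θ_2 = (136.7615−9²−3²)/(2·9·3) = 0.8660; θ_2 = 30.0082° (elbow-up)
β = atan2(9.2614,7.1406) = 52.3673°; ψ = atan2(1.5004,11.5979) = 7.3712°
θ_1 = β − ψ = 44.9961°
θ_3 = φ − θ_1 − θ_2 = 59.9958° (wrapped to (-180°,180°])

44.996 30.008 59.996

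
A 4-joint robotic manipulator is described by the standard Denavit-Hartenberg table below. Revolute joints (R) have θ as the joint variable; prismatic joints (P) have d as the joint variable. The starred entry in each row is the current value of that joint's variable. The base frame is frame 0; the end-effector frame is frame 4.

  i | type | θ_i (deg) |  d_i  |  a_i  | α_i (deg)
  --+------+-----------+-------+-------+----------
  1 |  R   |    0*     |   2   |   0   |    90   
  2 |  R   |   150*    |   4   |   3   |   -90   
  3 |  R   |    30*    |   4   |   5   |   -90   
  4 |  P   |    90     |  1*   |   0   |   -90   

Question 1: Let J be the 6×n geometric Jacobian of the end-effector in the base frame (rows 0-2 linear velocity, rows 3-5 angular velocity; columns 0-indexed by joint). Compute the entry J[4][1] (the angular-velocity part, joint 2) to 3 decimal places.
-1.000

axis z_1 = (0.0000,-1.0000,0.0000); lever o_n−o_1 = (-7.9151,-0.6340,-0.0490)
cross product → J_v[:, 1] = (0.0490,-0.0000,-7.9151)
J_ω[:, 1] = z_1
entry J[4][1] = -1.0000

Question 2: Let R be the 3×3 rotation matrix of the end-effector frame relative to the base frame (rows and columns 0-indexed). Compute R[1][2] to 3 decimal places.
End-effector z-axis (col 2 of R) = (0.7500,-0.5000,-0.4330)
R[1][2] = -0.5000

-0.500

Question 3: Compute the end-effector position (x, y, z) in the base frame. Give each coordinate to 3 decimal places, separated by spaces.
after link 1: o_1 = (0.0000, 0.0000, 2.0000)
after link 2: o_2 = (-2.5981, -4.0000, 3.5000)
after link 3: o_3 = (-8.3481, -1.5000, 2.2010)
after link 4: o_4 = (-7.9151, -0.6340, 1.9510)

-7.915 -0.634 1.951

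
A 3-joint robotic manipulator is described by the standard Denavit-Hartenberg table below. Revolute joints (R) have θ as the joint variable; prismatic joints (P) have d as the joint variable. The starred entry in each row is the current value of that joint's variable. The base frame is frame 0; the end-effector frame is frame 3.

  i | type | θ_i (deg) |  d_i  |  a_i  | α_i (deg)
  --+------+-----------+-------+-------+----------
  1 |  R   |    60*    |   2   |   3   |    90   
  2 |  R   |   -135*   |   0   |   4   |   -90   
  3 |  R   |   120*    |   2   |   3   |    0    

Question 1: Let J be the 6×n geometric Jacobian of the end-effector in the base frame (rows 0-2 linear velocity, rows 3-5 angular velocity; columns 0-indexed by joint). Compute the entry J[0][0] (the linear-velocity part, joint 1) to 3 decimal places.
axis z_0 = ẑ; lever o_n−o_0 = (-0.9268,3.5909,-1.1820)
cross product → J_v[:, 0] = (-3.5909,-0.9268,0.0000)
J_ω[:, 0] = z_0
entry J[0][0] = -3.5909

-3.591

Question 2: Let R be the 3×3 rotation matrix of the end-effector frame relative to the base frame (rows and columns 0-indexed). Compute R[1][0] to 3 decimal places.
End-effector x-axis (col 0 of R) = (-0.5732,0.7392,0.3536)
R[1][0] = 0.7392

0.739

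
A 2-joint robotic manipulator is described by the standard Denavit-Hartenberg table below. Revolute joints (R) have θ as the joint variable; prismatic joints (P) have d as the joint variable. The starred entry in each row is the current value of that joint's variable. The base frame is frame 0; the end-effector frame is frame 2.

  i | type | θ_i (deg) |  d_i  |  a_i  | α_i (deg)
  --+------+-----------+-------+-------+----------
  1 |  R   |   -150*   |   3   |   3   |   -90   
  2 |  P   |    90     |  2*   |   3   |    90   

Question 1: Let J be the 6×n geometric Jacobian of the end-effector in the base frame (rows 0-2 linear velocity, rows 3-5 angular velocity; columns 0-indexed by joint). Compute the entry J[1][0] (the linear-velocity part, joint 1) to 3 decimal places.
axis z_0 = ẑ; lever o_n−o_0 = (-1.5981,-3.2321,0.0000)
cross product → J_v[:, 0] = (3.2321,-1.5981,0.0000)
J_ω[:, 0] = z_0
entry J[1][0] = -1.5981

-1.598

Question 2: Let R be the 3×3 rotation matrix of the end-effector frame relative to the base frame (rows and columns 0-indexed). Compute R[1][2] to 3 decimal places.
-0.500

End-effector z-axis (col 2 of R) = (-0.8660,-0.5000,0.0000)
R[1][2] = -0.5000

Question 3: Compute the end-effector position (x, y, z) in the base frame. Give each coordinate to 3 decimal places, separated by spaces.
after link 1: o_1 = (-2.5981, -1.5000, 3.0000)
after link 2: o_2 = (-1.5981, -3.2321, 0.0000)

-1.598 -3.232 0.000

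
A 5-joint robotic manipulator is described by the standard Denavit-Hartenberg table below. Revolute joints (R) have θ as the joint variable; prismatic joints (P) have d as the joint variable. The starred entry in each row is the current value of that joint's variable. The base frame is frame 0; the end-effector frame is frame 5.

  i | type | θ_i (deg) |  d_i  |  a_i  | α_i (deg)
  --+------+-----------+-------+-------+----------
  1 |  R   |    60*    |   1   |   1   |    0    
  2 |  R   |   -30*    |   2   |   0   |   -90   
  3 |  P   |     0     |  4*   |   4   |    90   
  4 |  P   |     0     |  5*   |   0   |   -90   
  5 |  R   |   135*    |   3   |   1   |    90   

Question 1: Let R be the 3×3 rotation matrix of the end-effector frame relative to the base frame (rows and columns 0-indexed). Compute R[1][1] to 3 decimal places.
0.866

End-effector y-axis (col 1 of R) = (-0.5000,0.8660,0.0000)
R[1][1] = 0.8660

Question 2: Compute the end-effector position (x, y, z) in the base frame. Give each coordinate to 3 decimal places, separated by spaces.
-0.148 8.575 7.293

after link 1: o_1 = (0.5000, 0.8660, 1.0000)
after link 2: o_2 = (0.5000, 0.8660, 3.0000)
after link 3: o_3 = (1.9641, 6.3301, 3.0000)
after link 4: o_4 = (1.9641, 6.3301, 8.0000)
after link 5: o_5 = (-0.1483, 8.5746, 7.2929)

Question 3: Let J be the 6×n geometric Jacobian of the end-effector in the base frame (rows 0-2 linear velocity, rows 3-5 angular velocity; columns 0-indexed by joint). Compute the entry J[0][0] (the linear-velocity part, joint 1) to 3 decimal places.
axis z_0 = ẑ; lever o_n−o_0 = (-0.1483,8.5746,7.2929)
cross product → J_v[:, 0] = (-8.5746,-0.1483,0.0000)
J_ω[:, 0] = z_0
entry J[0][0] = -8.5746

-8.575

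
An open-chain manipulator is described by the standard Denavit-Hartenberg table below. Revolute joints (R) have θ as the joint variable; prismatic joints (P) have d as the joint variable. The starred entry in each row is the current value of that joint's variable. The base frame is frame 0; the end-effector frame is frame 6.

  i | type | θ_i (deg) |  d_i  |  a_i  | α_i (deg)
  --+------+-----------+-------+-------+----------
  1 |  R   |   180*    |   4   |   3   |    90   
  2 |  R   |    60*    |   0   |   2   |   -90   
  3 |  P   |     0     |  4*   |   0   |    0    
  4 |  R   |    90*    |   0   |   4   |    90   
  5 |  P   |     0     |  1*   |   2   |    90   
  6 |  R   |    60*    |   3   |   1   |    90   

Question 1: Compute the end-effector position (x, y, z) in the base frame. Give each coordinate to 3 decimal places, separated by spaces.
-4.067 -6.500 7.848

after link 1: o_1 = (-3.0000, 0.0000, 4.0000)
after link 2: o_2 = (-4.0000, 0.0000, 5.7321)
after link 3: o_3 = (-0.5359, 0.0000, 7.7321)
after link 4: o_4 = (-0.5359, -4.0000, 7.7321)
after link 5: o_5 = (-1.0359, -6.0000, 8.5981)
after link 6: o_6 = (-4.0670, -6.5000, 7.8481)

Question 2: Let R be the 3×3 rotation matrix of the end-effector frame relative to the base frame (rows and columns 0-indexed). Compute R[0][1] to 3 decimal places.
End-effector y-axis (col 1 of R) = (-0.8660,0.0000,-0.5000)
R[0][1] = -0.8660

-0.866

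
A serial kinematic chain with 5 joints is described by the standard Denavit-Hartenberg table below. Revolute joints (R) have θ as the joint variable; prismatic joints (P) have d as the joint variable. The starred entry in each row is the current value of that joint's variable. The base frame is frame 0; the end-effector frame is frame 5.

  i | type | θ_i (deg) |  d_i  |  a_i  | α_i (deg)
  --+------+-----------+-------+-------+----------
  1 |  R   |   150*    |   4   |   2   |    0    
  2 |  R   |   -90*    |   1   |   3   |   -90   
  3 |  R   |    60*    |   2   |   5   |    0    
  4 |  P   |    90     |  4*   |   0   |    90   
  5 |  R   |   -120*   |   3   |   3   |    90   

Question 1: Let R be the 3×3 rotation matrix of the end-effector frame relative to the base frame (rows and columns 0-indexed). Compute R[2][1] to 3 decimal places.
-0.866

End-effector y-axis (col 1 of R) = (0.2500,0.4330,-0.8660)
R[2][1] = -0.8660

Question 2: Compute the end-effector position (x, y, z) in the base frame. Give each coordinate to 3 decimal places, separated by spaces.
-0.529 9.888 -1.178

after link 1: o_1 = (-1.7321, 1.0000, 4.0000)
after link 2: o_2 = (-0.2321, 3.5981, 5.0000)
after link 3: o_3 = (-0.7141, 6.7631, 0.6699)
after link 4: o_4 = (-4.1782, 8.7631, 0.6699)
after link 5: o_5 = (-0.5287, 9.8881, -1.1782)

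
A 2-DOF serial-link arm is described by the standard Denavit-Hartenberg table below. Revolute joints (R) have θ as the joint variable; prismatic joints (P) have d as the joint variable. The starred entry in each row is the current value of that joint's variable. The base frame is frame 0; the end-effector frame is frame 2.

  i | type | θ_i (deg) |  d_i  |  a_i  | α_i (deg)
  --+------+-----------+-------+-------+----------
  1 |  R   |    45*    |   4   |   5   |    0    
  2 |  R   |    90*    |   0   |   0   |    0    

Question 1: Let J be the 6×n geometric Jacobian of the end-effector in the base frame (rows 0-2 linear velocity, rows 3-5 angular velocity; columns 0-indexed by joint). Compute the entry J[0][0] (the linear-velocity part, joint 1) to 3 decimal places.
axis z_0 = ẑ; lever o_n−o_0 = (3.5355,3.5355,4.0000)
cross product → J_v[:, 0] = (-3.5355,3.5355,0.0000)
J_ω[:, 0] = z_0
entry J[0][0] = -3.5355

-3.536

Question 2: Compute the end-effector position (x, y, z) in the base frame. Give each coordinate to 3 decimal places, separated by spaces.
3.536 3.536 4.000

after link 1: o_1 = (3.5355, 3.5355, 4.0000)
after link 2: o_2 = (3.5355, 3.5355, 4.0000)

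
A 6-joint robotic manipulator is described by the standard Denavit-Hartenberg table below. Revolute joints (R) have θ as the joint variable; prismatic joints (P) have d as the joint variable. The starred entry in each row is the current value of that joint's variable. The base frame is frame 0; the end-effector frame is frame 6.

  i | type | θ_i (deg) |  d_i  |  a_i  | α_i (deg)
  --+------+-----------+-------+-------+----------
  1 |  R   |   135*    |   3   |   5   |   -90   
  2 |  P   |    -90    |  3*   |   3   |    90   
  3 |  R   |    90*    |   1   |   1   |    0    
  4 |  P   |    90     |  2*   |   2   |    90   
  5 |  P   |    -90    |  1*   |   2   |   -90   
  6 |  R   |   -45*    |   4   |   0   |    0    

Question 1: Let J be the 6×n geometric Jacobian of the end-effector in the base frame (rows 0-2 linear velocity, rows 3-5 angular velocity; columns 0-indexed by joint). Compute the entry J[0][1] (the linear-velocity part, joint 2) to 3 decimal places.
prismatic axis z_1 = (-0.7071,-0.7071,0.0000)
J_v[:, 1] = z_1; J_ω[:, 1] = (0,0,0)
entry J[0][1] = -0.7071

-0.707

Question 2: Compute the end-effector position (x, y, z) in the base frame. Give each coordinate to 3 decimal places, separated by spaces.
-6.364 -0.707 0.000

after link 1: o_1 = (-3.5355, 3.5355, 3.0000)
after link 2: o_2 = (-5.6569, 1.4142, 6.0000)
after link 3: o_3 = (-5.6569, 0.0000, 6.0000)
after link 4: o_4 = (-4.2426, -1.4142, 4.0000)
after link 5: o_5 = (-6.3640, -0.7071, 4.0000)
after link 6: o_6 = (-6.3640, -0.7071, 0.0000)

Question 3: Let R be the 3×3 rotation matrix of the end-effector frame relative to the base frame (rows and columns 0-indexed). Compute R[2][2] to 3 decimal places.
End-effector z-axis (col 2 of R) = (-0.0000,-0.0000,-1.0000)
R[2][2] = -1.0000

-1.000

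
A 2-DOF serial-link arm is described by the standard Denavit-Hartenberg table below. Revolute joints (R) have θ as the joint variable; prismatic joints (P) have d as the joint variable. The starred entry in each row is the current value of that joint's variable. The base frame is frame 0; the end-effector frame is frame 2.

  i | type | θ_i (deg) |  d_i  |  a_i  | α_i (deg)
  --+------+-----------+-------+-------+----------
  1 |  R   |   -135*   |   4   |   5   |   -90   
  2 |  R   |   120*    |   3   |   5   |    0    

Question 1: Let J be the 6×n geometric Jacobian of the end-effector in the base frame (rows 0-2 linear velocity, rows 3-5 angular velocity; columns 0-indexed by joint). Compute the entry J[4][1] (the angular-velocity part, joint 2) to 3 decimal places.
-0.707

axis z_1 = (0.7071,-0.7071,0.0000); lever o_n−o_1 = (3.8891,-0.3536,-4.3301)
cross product → J_v[:, 1] = (3.0619,3.0619,2.5000)
J_ω[:, 1] = z_1
entry J[4][1] = -0.7071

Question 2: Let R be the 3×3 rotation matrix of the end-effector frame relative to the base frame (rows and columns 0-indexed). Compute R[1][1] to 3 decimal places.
0.612

End-effector y-axis (col 1 of R) = (0.6124,0.6124,0.5000)
R[1][1] = 0.6124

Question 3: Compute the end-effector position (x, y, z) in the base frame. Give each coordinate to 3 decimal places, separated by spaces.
0.354 -3.889 -0.330

after link 1: o_1 = (-3.5355, -3.5355, 4.0000)
after link 2: o_2 = (0.3536, -3.8891, -0.3301)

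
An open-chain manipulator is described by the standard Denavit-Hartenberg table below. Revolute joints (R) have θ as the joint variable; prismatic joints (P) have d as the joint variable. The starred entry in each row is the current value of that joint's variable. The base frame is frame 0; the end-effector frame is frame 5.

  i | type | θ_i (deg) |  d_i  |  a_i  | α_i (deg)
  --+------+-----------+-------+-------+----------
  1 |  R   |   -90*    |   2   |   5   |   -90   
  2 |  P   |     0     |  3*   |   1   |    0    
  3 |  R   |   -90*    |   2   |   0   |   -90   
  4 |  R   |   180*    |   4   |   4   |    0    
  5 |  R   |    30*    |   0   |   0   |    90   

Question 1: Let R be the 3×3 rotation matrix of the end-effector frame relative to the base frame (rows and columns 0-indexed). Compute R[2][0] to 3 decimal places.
End-effector x-axis (col 0 of R) = (0.5000,0.0000,-0.8660)
R[2][0] = -0.8660

-0.866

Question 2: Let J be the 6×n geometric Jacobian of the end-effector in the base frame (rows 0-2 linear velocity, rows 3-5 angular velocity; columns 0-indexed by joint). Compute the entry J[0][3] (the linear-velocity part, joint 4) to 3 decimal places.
axis z_3 = (0.0000,-1.0000,-0.0000); lever o_n−o_3 = (0.0000,-4.0000,-4.0000)
cross product → J_v[:, 3] = (4.0000,0.0000,-0.0000)
J_ω[:, 3] = z_3
entry J[0][3] = 4.0000

4.000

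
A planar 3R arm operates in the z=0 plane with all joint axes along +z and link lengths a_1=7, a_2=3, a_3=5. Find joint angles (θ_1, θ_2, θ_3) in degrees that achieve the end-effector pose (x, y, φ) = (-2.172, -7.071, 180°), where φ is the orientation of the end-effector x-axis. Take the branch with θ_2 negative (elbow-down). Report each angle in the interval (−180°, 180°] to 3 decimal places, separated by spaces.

wrist centre = target − a_3·(cos φ, sin φ) = (2.8280, -7.0710)
cos θ_2 = (57.9966−7²−3²)/(2·7·3) = -0.0001; θ_2 = -90.0046° (elbow-down)
β = atan2(-7.0710,2.8280) = -68.2014°; ψ = atan2(-3.0000,6.9998) = -23.1993°
θ_1 = β − ψ = -45.0021°
θ_3 = φ − θ_1 − θ_2 = -44.9933° (wrapped to (-180°,180°])

-45.002 -90.005 -44.993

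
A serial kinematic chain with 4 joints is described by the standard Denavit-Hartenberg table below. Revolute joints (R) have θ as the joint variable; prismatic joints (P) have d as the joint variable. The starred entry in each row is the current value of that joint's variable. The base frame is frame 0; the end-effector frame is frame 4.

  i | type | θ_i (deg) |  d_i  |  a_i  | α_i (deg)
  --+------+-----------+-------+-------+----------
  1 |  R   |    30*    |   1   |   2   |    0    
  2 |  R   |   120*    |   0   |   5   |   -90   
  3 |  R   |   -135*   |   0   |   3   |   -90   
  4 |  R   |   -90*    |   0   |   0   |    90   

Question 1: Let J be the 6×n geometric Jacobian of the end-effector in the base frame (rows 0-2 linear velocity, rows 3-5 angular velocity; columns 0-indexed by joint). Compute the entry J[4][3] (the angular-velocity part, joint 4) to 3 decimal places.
0.354

axis z_3 = (-0.6124,0.3536,0.7071); lever o_n−o_3 = (0.0000,0.0000,0.0000)
cross product → J_v[:, 3] = (0.0000,0.0000,-0.0000)
J_ω[:, 3] = z_3
entry J[4][3] = 0.3536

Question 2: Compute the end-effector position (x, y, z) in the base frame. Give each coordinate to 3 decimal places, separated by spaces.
-0.761 2.439 3.121

after link 1: o_1 = (1.7321, 1.0000, 1.0000)
after link 2: o_2 = (-2.5981, 3.5000, 1.0000)
after link 3: o_3 = (-0.7610, 2.4393, 3.1213)
after link 4: o_4 = (-0.7610, 2.4393, 3.1213)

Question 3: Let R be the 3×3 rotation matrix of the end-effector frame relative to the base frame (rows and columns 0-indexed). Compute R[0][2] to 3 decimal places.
-0.612

End-effector z-axis (col 2 of R) = (-0.6124,0.3536,-0.7071)
R[0][2] = -0.6124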